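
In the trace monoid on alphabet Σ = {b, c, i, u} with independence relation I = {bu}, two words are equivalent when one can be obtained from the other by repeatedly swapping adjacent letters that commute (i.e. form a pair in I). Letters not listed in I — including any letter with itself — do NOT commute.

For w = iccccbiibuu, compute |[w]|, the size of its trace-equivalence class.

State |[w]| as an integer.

0(i) covers ∅
1(c) covers 0:i
2(c) covers 1:c
3(c) covers 2:c
4(c) covers 3:c
5(b) covers 4:c
6(i) covers 5:b
7(i) covers 6:i
8(b) covers 7:i
9(u) covers 7:i
10(u) covers 9:u
floor of heap: 0:i
completions by unplaced set U, small U first (add the entries for U minus each lowest piece of U):
  |U|=1: {8}:1  {10}:1
  |U|=2: {8,10}:2  {9,10}:1
  |U|=3: {8,9,10}:3
  |U|=4: {7,8,9,10}:3
  |U|=5: {6,7,8,9,10}:3
  |U|=6: {5,6,7,8,9,10}:3
  |U|=7: {4,5,6,7,8,9,10}:3
  |U|=8: {3,4,5,6,7,8,9,10}:3
  |U|=9: {2,3,4,5,6,7,8,9,10}:3
  start at 0(i): 3

3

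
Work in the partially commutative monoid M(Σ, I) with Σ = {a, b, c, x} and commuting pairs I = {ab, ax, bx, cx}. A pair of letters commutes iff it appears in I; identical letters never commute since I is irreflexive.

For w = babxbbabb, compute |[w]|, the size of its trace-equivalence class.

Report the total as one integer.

252

piece 0:b — minimal
piece 1:a — minimal
piece 2:b rests on {0:b}
piece 3:x — minimal
piece 4:b rests on {2:b}
piece 5:b rests on {4:b}
piece 6:a rests on {1:a}
piece 7:b rests on {5:b}
piece 8:b rests on {7:b}
minimal pieces: {0:b, 1:a, 3:x}
ways to finish when only these pieces remain (= sum over removing one remaining piece with nothing left below it):
  1 left: {3}→1  {6}→1  {8}→1
  2 left: {1,6}→1  {3,6}→2  {3,8}→2  {6,8}→2  {7,8}→1
  3 left: {1,3,6}→3  {1,6,8}→3  {3,6,8}→6  {3,7,8}→3  {5,7,8}→1  {6,7,8}→3
  4 left: {1,3,6,8}→12  {1,6,7,8}→6  {3,5,7,8}→4  {3,6,7,8}→12  {4,5,7,8}→1  {5,6,7,8}→4
  5 left: {1,3,6,7,8}→30  {1,5,6,7,8}→10  {2,4,5,7,8}→1  {3,4,5,7,8}→5  {3,5,6,7,8}→20  {4,5,6,7,8}→5
  6 left: {0,2,4,5,7,8}→1  {1,3,5,6,7,8}→60  {1,4,5,6,7,8}→15  {2,3,4,5,7,8}→6  {2,4,5,6,7,8}→6  {3,4,5,6,7,8}→30
  7 left: {0,2,3,4,5,7,8}→7  {0,2,4,5,6,7,8}→7  {1,2,4,5,6,7,8}→21  {1,3,4,5,6,7,8}→105  {2,3,4,5,6,7,8}→42
  placing 0:b first → 168 extensions
  placing 1:a first → 56 extensions
  placing 3:x first → 28 extensions
total linear extensions = 252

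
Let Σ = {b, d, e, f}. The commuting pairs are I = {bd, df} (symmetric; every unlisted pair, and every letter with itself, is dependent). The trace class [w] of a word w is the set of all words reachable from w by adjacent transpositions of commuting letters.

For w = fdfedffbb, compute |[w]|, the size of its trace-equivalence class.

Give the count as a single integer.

15

piece 0:f — minimal
piece 1:d — minimal
piece 2:f rests on {0:f}
piece 3:e rests on {1:d, 2:f}
piece 4:d rests on {3:e}
piece 5:f rests on {3:e}
piece 6:f rests on {5:f}
piece 7:b rests on {6:f}
piece 8:b rests on {7:b}
minimal pieces: {0:f, 1:d}
ways to finish when only these pieces remain (= sum over removing one remaining piece with nothing left below it):
  1 left: {4}→1  {8}→1
  2 left: {4,8}→2  {7,8}→1
  3 left: {4,7,8}→3  {6,7,8}→1
  4 left: {4,6,7,8}→4  {5,6,7,8}→1
  5 left: {4,5,6,7,8}→5
  6 left: {3,4,5,6,7,8}→5
  7 left: {1,3,4,5,6,7,8}→5  {2,3,4,5,6,7,8}→5
  placing 0:f first → 10 extensions
  placing 1:d first → 5 extensions
total linear extensions = 15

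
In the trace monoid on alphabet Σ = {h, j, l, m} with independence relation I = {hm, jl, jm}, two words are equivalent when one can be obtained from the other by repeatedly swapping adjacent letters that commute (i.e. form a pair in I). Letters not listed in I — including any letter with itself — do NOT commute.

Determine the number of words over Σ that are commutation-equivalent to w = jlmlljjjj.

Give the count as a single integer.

126

#0=j has no predecessor
#1=l has no predecessor
#2=m depends on [1:l]
#3=l depends on [2:m]
#4=l depends on [3:l]
#5=j depends on [0:j]
#6=j depends on [5:j]
#7=j depends on [6:j]
#8=j depends on [7:j]
sources: [0:j, 1:l]
N(rest) = Σ N(rest − s) over sources s of rest; N(one piece) = 1:
  size 1 → [4]=1  [8]=1
  size 2 → [3,4]=1  [4,8]=2  [7,8]=1
  size 3 → [2,3,4]=1  [3,4,8]=3  [4,7,8]=3  [6,7,8]=1
  size 4 → [1,2,3,4]=1  [2,3,4,8]=4  [3,4,7,8]=6  [4,6,7,8]=4  [5,6,7,8]=1
  size 5 → [0,5,6,7,8]=1  [1,2,3,4,8]=5  [2,3,4,7,8]=10  [3,4,6,7,8]=10  [4,5,6,7,8]=5
  size 6 → [0,4,5,6,7,8]=6  [1,2,3,4,7,8]=15  [2,3,4,6,7,8]=20  [3,4,5,6,7,8]=15
  size 7 → [0,3,4,5,6,7,8]=21  [1,2,3,4,6,7,8]=35  [2,3,4,5,6,7,8]=35
  first=0(j) contributes 70
  first=1(l) contributes 56
|[w]| = 126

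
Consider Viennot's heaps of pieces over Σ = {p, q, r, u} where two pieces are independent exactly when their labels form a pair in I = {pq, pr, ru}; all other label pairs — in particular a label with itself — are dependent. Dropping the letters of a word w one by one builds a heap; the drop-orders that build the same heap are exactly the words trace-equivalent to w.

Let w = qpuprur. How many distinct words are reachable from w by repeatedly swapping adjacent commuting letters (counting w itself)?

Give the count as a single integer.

piece 0:q — minimal
piece 1:p — minimal
piece 2:u rests on {0:q, 1:p}
piece 3:p rests on {2:u}
piece 4:r rests on {0:q}
piece 5:u rests on {3:p}
piece 6:r rests on {4:r}
minimal pieces: {0:q, 1:p}
ways to finish when only these pieces remain (= sum over removing one remaining piece with nothing left below it):
  1 left: {5}→1  {6}→1
  2 left: {3,5}→1  {4,6}→1  {5,6}→2
  3 left: {2,3,5}→1  {3,5,6}→3  {4,5,6}→3
  4 left: {1,2,3,5}→1  {2,3,5,6}→4  {3,4,5,6}→6
  5 left: {1,2,3,5,6}→5  {2,3,4,5,6}→10
  placing 0:q first → 15 extensions
  placing 1:p first → 10 extensions
total linear extensions = 25

25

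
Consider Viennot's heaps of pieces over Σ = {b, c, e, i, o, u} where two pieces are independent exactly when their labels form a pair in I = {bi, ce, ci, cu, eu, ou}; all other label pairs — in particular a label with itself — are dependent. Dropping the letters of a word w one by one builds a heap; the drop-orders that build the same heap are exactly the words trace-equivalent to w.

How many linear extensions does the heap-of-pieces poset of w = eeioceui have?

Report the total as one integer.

11

piece 0:e — minimal
piece 1:e rests on {0:e}
piece 2:i rests on {1:e}
piece 3:o rests on {2:i}
piece 4:c rests on {3:o}
piece 5:e rests on {3:o}
piece 6:u rests on {2:i}
piece 7:i rests on {5:e, 6:u}
minimal pieces: {0:e}
ways to finish when only these pieces remain (= sum over removing one remaining piece with nothing left below it):
  1 left: {4}→1  {7}→1
  2 left: {4,7}→2  {5,7}→1  {6,7}→1
  3 left: {4,5,7}→3  {4,6,7}→3  {5,6,7}→2
  4 left: {3,4,5,7}→3  {4,5,6,7}→8
  5 left: {3,4,5,6,7}→11
  6 left: {2,3,4,5,6,7}→11
  placing 0:e first → 11 extensions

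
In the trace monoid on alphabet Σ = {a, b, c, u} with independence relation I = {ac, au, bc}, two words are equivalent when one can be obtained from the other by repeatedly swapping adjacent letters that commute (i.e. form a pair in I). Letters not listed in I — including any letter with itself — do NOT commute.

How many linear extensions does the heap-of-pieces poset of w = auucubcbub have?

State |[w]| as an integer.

piece 0:a — minimal
piece 1:u — minimal
piece 2:u rests on {1:u}
piece 3:c rests on {2:u}
piece 4:u rests on {3:c}
piece 5:b rests on {0:a, 4:u}
piece 6:c rests on {4:u}
piece 7:b rests on {5:b}
piece 8:u rests on {6:c, 7:b}
piece 9:b rests on {8:u}
minimal pieces: {0:a, 1:u}
ways to finish when only these pieces remain (= sum over removing one remaining piece with nothing left below it):
  1 left: {9}→1
  2 left: {8,9}→1
  3 left: {6,8,9}→1  {7,8,9}→1
  4 left: {5,7,8,9}→1  {6,7,8,9}→2
  5 left: {0,5,7,8,9}→1  {5,6,7,8,9}→3
  6 left: {0,5,6,7,8,9}→4  {4,5,6,7,8,9}→3
  7 left: {0,4,5,6,7,8,9}→7  {3,4,5,6,7,8,9}→3
  8 left: {0,3,4,5,6,7,8,9}→10  {2,3,4,5,6,7,8,9}→3
  placing 0:a first → 3 extensions
  placing 1:u first → 13 extensions
total linear extensions = 16

16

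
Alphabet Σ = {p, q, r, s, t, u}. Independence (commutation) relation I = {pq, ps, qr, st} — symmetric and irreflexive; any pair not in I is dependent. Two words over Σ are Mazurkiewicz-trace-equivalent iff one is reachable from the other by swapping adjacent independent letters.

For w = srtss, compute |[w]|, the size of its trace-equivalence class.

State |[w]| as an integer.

piece 0:s — minimal
piece 1:r rests on {0:s}
piece 2:t rests on {1:r}
piece 3:s rests on {1:r}
piece 4:s rests on {3:s}
minimal pieces: {0:s}
ways to finish when only these pieces remain (= sum over removing one remaining piece with nothing left below it):
  1 left: {2}→1  {4}→1
  2 left: {2,4}→2  {3,4}→1
  3 left: {2,3,4}→3
  placing 0:s first → 3 extensions

3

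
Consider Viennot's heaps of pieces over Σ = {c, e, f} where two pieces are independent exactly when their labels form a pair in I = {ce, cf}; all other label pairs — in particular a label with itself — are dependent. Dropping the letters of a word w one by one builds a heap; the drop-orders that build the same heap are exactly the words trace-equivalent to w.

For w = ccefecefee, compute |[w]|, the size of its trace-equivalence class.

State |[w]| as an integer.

drop 0:c onto floor
drop 1:c onto {0:c}
drop 2:e onto floor
drop 3:f onto {2:e}
drop 4:e onto {3:f}
drop 5:c onto {1:c}
drop 6:e onto {4:e}
drop 7:f onto {6:e}
drop 8:e onto {7:f}
drop 9:e onto {8:e}
ground layer = {0:c, 2:e}
drop-orders for the pieces not yet dropped (sum over which currently-grounded one goes next):
  1 to go: {5} 1  {9} 1
  2 to go: {1,5} 1  {5,9} 2  {8,9} 1
  3 to go: {0,1,5} 1  {1,5,9} 3  {5,8,9} 3  {7,8,9} 1
  4 to go: {0,1,5,9} 4  {1,5,8,9} 6  {5,7,8,9} 4  {6,7,8,9} 1
  5 to go: {0,1,5,8,9} 10  {1,5,7,8,9} 10  {4,6,7,8,9} 1  {5,6,7,8,9} 5
  6 to go: {0,1,5,7,8,9} 20  {1,5,6,7,8,9} 15  {3,4,6,7,8,9} 1  {4,5,6,7,8,9} 6
  7 to go: {0,1,5,6,7,8,9} 35  {1,4,5,6,7,8,9} 21  {2,3,4,6,7,8,9} 1  {3,4,5,6,7,8,9} 7
  8 to go: {0,1,4,5,6,7,8,9} 56  {1,3,4,5,6,7,8,9} 28  {2,3,4,5,6,7,8,9} 8
  if 0:c drops first: 36 orders
  if 2:e drops first: 84 orders
heap linearizations: 120

120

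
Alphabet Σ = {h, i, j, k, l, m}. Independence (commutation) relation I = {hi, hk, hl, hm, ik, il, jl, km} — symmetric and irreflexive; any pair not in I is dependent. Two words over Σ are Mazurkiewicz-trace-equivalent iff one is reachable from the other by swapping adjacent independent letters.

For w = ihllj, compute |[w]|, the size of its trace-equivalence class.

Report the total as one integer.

20

drop 0:i onto floor
drop 1:h onto floor
drop 2:l onto floor
drop 3:l onto {2:l}
drop 4:j onto {0:i, 1:h}
ground layer = {0:i, 1:h, 2:l}
drop-orders for the pieces not yet dropped (sum over which currently-grounded one goes next):
  1 to go: {3} 1  {4} 1
  2 to go: {0,4} 1  {1,4} 1  {2,3} 1  {3,4} 2
  3 to go: {0,1,4} 2  {0,3,4} 3  {1,3,4} 3  {2,3,4} 3
  if 0:i drops first: 6 orders
  if 1:h drops first: 6 orders
  if 2:l drops first: 8 orders
heap linearizations: 20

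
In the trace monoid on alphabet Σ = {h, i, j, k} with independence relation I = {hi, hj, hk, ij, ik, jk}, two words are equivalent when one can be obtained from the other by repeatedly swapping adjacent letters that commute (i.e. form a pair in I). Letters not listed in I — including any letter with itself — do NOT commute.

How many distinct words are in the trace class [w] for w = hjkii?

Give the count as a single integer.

drop 0:h onto floor
drop 1:j onto floor
drop 2:k onto floor
drop 3:i onto floor
drop 4:i onto {3:i}
ground layer = {0:h, 1:j, 2:k, 3:i}
drop-orders for the pieces not yet dropped (sum over which currently-grounded one goes next):
  1 to go: {0} 1  {1} 1  {2} 1  {4} 1
  2 to go: {0,1} 2  {0,2} 2  {0,4} 2  {1,2} 2  {1,4} 2  {2,4} 2  {3,4} 1
  3 to go: {0,1,2} 6  {0,1,4} 6  {0,2,4} 6  {0,3,4} 3  {1,2,4} 6  {1,3,4} 3  {2,3,4} 3
  if 0:h drops first: 12 orders
  if 1:j drops first: 12 orders
  if 2:k drops first: 12 orders
  if 3:i drops first: 24 orders
heap linearizations: 60

60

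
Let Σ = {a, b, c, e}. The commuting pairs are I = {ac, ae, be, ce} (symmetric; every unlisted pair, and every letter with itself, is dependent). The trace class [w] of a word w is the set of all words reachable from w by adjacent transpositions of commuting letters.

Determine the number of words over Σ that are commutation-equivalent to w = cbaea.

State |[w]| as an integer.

#0=c has no predecessor
#1=b depends on [0:c]
#2=a depends on [1:b]
#3=e has no predecessor
#4=a depends on [2:a]
sources: [0:c, 3:e]
N(rest) = Σ N(rest − s) over sources s of rest; N(one piece) = 1:
  size 1 → [3]=1  [4]=1
  size 2 → [2,4]=1  [3,4]=2
  size 3 → [1,2,4]=1  [2,3,4]=3
  first=0(c) contributes 4
  first=3(e) contributes 1
|[w]| = 5

5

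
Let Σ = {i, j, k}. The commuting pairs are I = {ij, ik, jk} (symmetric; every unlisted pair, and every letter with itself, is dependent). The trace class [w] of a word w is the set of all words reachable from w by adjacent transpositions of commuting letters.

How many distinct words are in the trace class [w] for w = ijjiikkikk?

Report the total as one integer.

piece 0:i — minimal
piece 1:j — minimal
piece 2:j rests on {1:j}
piece 3:i rests on {0:i}
piece 4:i rests on {3:i}
piece 5:k — minimal
piece 6:k rests on {5:k}
piece 7:i rests on {4:i}
piece 8:k rests on {6:k}
piece 9:k rests on {8:k}
minimal pieces: {0:i, 1:j, 5:k}
ways to finish when only these pieces remain (= sum over removing one remaining piece with nothing left below it):
  1 left: {2}→1  {7}→1  {9}→1
  2 left: {1,2}→1  {2,7}→2  {2,9}→2  {4,7}→1  {7,9}→2  {8,9}→1
  3 left: {1,2,7}→3  {1,2,9}→3  {2,4,7}→3  {2,7,9}→6  {2,8,9}→3  {3,4,7}→1  {4,7,9}→3  {6,8,9}→1  {7,8,9}→3
  4 left: {0,3,4,7}→1  {1,2,4,7}→6  {1,2,7,9}→12  {1,2,8,9}→6  {2,3,4,7}→4  {2,4,7,9}→12  {2,6,8,9}→4  {2,7,8,9}→12  {3,4,7,9}→4  {4,7,8,9}→6  {5,6,8,9}→1  {6,7,8,9}→4
  5 left: {0,2,3,4,7}→5  {0,3,4,7,9}→5  {1,2,3,4,7}→10  {1,2,4,7,9}→30  {1,2,6,8,9}→10  {1,2,7,8,9}→30  {2,3,4,7,9}→20  {2,4,7,8,9}→30  {2,5,6,8,9}→5  {2,6,7,8,9}→20  {3,4,7,8,9}→10  {4,6,7,8,9}→10  {5,6,7,8,9}→5
  6 left: {0,1,2,3,4,7}→15  {0,2,3,4,7,9}→30  {0,3,4,7,8,9}→15  {1,2,3,4,7,9}→60  {1,2,4,7,8,9}→90  {1,2,5,6,8,9}→15  {1,2,6,7,8,9}→60  {2,3,4,7,8,9}→60  {2,4,6,7,8,9}→60  {2,5,6,7,8,9}→30  {3,4,6,7,8,9}→20  {4,5,6,7,8,9}→15
  7 left: {0,1,2,3,4,7,9}→105  {0,2,3,4,7,8,9}→105  {0,3,4,6,7,8,9}→35  {1,2,3,4,7,8,9}→210  {1,2,4,6,7,8,9}→210  {1,2,5,6,7,8,9}→105  {2,3,4,6,7,8,9}→140  {2,4,5,6,7,8,9}→105  {3,4,5,6,7,8,9}→35
  8 left: {0,1,2,3,4,7,8,9}→420  {0,2,3,4,6,7,8,9}→280  {0,3,4,5,6,7,8,9}→70  {1,2,3,4,6,7,8,9}→560  {1,2,4,5,6,7,8,9}→420  {2,3,4,5,6,7,8,9}→280
  placing 0:i first → 1260 extensions
  placing 1:j first → 630 extensions
  placing 5:k first → 1260 extensions
total linear extensions = 3150

3150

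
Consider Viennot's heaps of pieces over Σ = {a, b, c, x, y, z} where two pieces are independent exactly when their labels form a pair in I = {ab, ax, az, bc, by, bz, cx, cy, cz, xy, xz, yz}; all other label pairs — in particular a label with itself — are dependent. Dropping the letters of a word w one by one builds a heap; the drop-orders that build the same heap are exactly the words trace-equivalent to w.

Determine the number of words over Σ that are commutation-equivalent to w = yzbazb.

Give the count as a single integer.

piece 0:y — minimal
piece 1:z — minimal
piece 2:b — minimal
piece 3:a rests on {0:y}
piece 4:z rests on {1:z}
piece 5:b rests on {2:b}
minimal pieces: {0:y, 1:z, 2:b}
ways to finish when only these pieces remain (= sum over removing one remaining piece with nothing left below it):
  1 left: {3}→1  {4}→1  {5}→1
  2 left: {0,3}→1  {1,4}→1  {2,5}→1  {3,4}→2  {3,5}→2  {4,5}→2
  3 left: {0,3,4}→3  {0,3,5}→3  {1,3,4}→3  {1,4,5}→3  {2,3,5}→3  {2,4,5}→3  {3,4,5}→6
  4 left: {0,1,3,4}→6  {0,2,3,5}→6  {0,3,4,5}→12  {1,2,4,5}→6  {1,3,4,5}→12  {2,3,4,5}→12
  placing 0:y first → 30 extensions
  placing 1:z first → 30 extensions
  placing 2:b first → 30 extensions
total linear extensions = 90

90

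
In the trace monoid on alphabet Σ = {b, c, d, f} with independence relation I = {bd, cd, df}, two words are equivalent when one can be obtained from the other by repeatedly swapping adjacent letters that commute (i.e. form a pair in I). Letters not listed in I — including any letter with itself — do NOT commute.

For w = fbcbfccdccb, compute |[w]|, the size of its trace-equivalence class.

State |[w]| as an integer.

11

piece 0:f — minimal
piece 1:b rests on {0:f}
piece 2:c rests on {1:b}
piece 3:b rests on {2:c}
piece 4:f rests on {3:b}
piece 5:c rests on {4:f}
piece 6:c rests on {5:c}
piece 7:d — minimal
piece 8:c rests on {6:c}
piece 9:c rests on {8:c}
piece 10:b rests on {9:c}
minimal pieces: {0:f, 7:d}
ways to finish when only these pieces remain (= sum over removing one remaining piece with nothing left below it):
  1 left: {7}→1  {10}→1
  2 left: {7,10}→2  {9,10}→1
  3 left: {7,9,10}→3  {8,9,10}→1
  4 left: {6,8,9,10}→1  {7,8,9,10}→4
  5 left: {5,6,8,9,10}→1  {6,7,8,9,10}→5
  6 left: {4,5,6,8,9,10}→1  {5,6,7,8,9,10}→6
  7 left: {3,4,5,6,8,9,10}→1  {4,5,6,7,8,9,10}→7
  8 left: {2,3,4,5,6,8,9,10}→1  {3,4,5,6,7,8,9,10}→8
  9 left: {1,2,3,4,5,6,8,9,10}→1  {2,3,4,5,6,7,8,9,10}→9
  placing 0:f first → 10 extensions
  placing 7:d first → 1 extensions
total linear extensions = 11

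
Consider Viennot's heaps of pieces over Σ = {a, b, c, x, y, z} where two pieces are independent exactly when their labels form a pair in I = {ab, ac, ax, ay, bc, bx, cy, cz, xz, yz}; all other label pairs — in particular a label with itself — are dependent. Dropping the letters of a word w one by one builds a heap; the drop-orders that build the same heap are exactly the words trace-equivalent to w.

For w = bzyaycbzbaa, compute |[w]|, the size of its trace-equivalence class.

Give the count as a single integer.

297

0(b) covers ∅
1(z) covers 0:b
2(y) covers 0:b
3(a) covers 1:z
4(y) covers 2:y
5(c) covers ∅
6(b) covers 1:z, 4:y
7(z) covers 3:a, 6:b
8(b) covers 7:z
9(a) covers 7:z
10(a) covers 9:a
floor of heap: 0:b, 5:c
completions by unplaced set U, small U first (add the entries for U minus each lowest piece of U):
  |U|=1: {5}:1  {8}:1  {10}:1
  |U|=2: {5,8}:2  {5,10}:2  {8,10}:2  {9,10}:1
  |U|=3: {5,8,10}:6  {5,9,10}:3  {8,9,10}:3
  |U|=4: {5,8,9,10}:12  {7,8,9,10}:3
  |U|=5: {3,7,8,9,10}:3  {5,7,8,9,10}:15  {6,7,8,9,10}:3
  |U|=6: {3,5,7,8,9,10}:18  {3,6,7,8,9,10}:6  {4,6,7,8,9,10}:3  {5,6,7,8,9,10}:18
  |U|=7: {1,3,6,7,8,9,10}:6  {2,4,6,7,8,9,10}:3  {3,4,6,7,8,9,10}:9  {3,5,6,7,8,9,10}:42  {4,5,6,7,8,9,10}:21
  |U|=8: {1,3,4,6,7,8,9,10}:15  {1,3,5,6,7,8,9,10}:48  {2,3,4,6,7,8,9,10}:12  {2,4,5,6,7,8,9,10}:24  {3,4,5,6,7,8,9,10}:72
  |U|=9: {1,2,3,4,6,7,8,9,10}:27  {1,3,4,5,6,7,8,9,10}:135  {2,3,4,5,6,7,8,9,10}:108
  start at 0(b): 270
  start at 5(c): 27
sum over floor = 297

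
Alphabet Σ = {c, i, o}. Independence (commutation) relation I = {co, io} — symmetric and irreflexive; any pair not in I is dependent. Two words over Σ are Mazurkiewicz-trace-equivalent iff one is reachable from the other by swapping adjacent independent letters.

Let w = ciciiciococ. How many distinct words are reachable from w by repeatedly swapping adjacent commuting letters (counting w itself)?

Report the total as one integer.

55

piece 0:c — minimal
piece 1:i rests on {0:c}
piece 2:c rests on {1:i}
piece 3:i rests on {2:c}
piece 4:i rests on {3:i}
piece 5:c rests on {4:i}
piece 6:i rests on {5:c}
piece 7:o — minimal
piece 8:c rests on {6:i}
piece 9:o rests on {7:o}
piece 10:c rests on {8:c}
minimal pieces: {0:c, 7:o}
ways to finish when only these pieces remain (= sum over removing one remaining piece with nothing left below it):
  1 left: {9}→1  {10}→1
  2 left: {7,9}→1  {8,10}→1  {9,10}→2
  3 left: {6,8,10}→1  {7,9,10}→3  {8,9,10}→3
  4 left: {5,6,8,10}→1  {6,8,9,10}→4  {7,8,9,10}→6
  5 left: {4,5,6,8,10}→1  {5,6,8,9,10}→5  {6,7,8,9,10}→10
  6 left: {3,4,5,6,8,10}→1  {4,5,6,8,9,10}→6  {5,6,7,8,9,10}→15
  7 left: {2,3,4,5,6,8,10}→1  {3,4,5,6,8,9,10}→7  {4,5,6,7,8,9,10}→21
  8 left: {1,2,3,4,5,6,8,10}→1  {2,3,4,5,6,8,9,10}→8  {3,4,5,6,7,8,9,10}→28
  9 left: {0,1,2,3,4,5,6,8,10}→1  {1,2,3,4,5,6,8,9,10}→9  {2,3,4,5,6,7,8,9,10}→36
  placing 0:c first → 45 extensions
  placing 7:o first → 10 extensions
total linear extensions = 55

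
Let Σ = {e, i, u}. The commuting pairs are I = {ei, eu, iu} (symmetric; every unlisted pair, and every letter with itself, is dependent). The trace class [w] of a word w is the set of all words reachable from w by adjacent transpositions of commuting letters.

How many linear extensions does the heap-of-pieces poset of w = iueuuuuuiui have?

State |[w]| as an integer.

1320

drop 0:i onto floor
drop 1:u onto floor
drop 2:e onto floor
drop 3:u onto {1:u}
drop 4:u onto {3:u}
drop 5:u onto {4:u}
drop 6:u onto {5:u}
drop 7:u onto {6:u}
drop 8:i onto {0:i}
drop 9:u onto {7:u}
drop 10:i onto {8:i}
ground layer = {0:i, 1:u, 2:e}
drop-orders for the pieces not yet dropped (sum over which currently-grounded one goes next):
  1 to go: {2} 1  {9} 1  {10} 1
  2 to go: {2,9} 2  {2,10} 2  {7,9} 1  {8,10} 1  {9,10} 2
  3 to go: {0,8,10} 1  {2,7,9} 3  {2,8,10} 3  {2,9,10} 6  {6,7,9} 1  {7,9,10} 3  {8,9,10} 3
  4 to go: {0,2,8,10} 4  {0,8,9,10} 4  {2,6,7,9} 4  {2,7,9,10} 12  {2,8,9,10} 12  {5,6,7,9} 1  {6,7,9,10} 4  {7,8,9,10} 6
  5 to go: {0,2,8,9,10} 20  {0,7,8,9,10} 10  {2,5,6,7,9} 5  {2,6,7,9,10} 20  {2,7,8,9,10} 30  {4,5,6,7,9} 1  {5,6,7,9,10} 5  {6,7,8,9,10} 10
  6 to go: {0,2,7,8,9,10} 60  {0,6,7,8,9,10} 20  {2,4,5,6,7,9} 6  {2,5,6,7,9,10} 30  {2,6,7,8,9,10} 60  {3,4,5,6,7,9} 1  {4,5,6,7,9,10} 6  {5,6,7,8,9,10} 15
  7 to go: {0,2,6,7,8,9,10} 140  {0,5,6,7,8,9,10} 35  {1,3,4,5,6,7,9} 1  {2,3,4,5,6,7,9} 7  {2,4,5,6,7,9,10} 42  {2,5,6,7,8,9,10} 105  {3,4,5,6,7,9,10} 7  {4,5,6,7,8,9,10} 21
  8 to go: {0,2,5,6,7,8,9,10} 280  {0,4,5,6,7,8,9,10} 56  {1,2,3,4,5,6,7,9} 8  {1,3,4,5,6,7,9,10} 8  {2,3,4,5,6,7,9,10} 56  {2,4,5,6,7,8,9,10} 168  {3,4,5,6,7,8,9,10} 28
  9 to go: {0,2,4,5,6,7,8,9,10} 504  {0,3,4,5,6,7,8,9,10} 84  {1,2,3,4,5,6,7,9,10} 72  {1,3,4,5,6,7,8,9,10} 36  {2,3,4,5,6,7,8,9,10} 252
  if 0:i drops first: 360 orders
  if 1:u drops first: 840 orders
  if 2:e drops first: 120 orders
heap linearizations: 1320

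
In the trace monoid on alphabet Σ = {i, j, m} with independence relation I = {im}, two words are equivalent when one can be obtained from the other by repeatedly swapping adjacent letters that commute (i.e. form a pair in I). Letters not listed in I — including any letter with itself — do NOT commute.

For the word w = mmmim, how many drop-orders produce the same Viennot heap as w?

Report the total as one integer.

5

0(m) covers ∅
1(m) covers 0:m
2(m) covers 1:m
3(i) covers ∅
4(m) covers 2:m
floor of heap: 0:m, 3:i
completions by unplaced set U, small U first (add the entries for U minus each lowest piece of U):
  |U|=1: {3}:1  {4}:1
  |U|=2: {2,4}:1  {3,4}:2
  |U|=3: {1,2,4}:1  {2,3,4}:3
  start at 0(m): 4
  start at 3(i): 1
sum over floor = 5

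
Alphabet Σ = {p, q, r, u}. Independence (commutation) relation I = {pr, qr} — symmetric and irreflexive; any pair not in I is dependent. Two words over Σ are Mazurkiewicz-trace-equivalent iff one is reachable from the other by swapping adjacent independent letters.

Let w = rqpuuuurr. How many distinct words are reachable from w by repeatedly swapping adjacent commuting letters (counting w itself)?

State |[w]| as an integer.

piece 0:r — minimal
piece 1:q — minimal
piece 2:p rests on {1:q}
piece 3:u rests on {0:r, 2:p}
piece 4:u rests on {3:u}
piece 5:u rests on {4:u}
piece 6:u rests on {5:u}
piece 7:r rests on {6:u}
piece 8:r rests on {7:r}
minimal pieces: {0:r, 1:q}
ways to finish when only these pieces remain (= sum over removing one remaining piece with nothing left below it):
  1 left: {8}→1
  2 left: {7,8}→1
  3 left: {6,7,8}→1
  4 left: {5,6,7,8}→1
  5 left: {4,5,6,7,8}→1
  6 left: {3,4,5,6,7,8}→1
  7 left: {0,3,4,5,6,7,8}→1  {2,3,4,5,6,7,8}→1
  placing 0:r first → 1 extensions
  placing 1:q first → 2 extensions
total linear extensions = 3

3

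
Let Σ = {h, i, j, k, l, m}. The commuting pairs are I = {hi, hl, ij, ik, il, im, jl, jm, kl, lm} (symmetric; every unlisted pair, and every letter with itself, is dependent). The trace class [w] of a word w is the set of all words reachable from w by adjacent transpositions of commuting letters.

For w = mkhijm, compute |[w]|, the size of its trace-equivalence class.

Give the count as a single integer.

12

drop 0:m onto floor
drop 1:k onto {0:m}
drop 2:h onto {1:k}
drop 3:i onto floor
drop 4:j onto {2:h}
drop 5:m onto {2:h}
ground layer = {0:m, 3:i}
drop-orders for the pieces not yet dropped (sum over which currently-grounded one goes next):
  1 to go: {3} 1  {4} 1  {5} 1
  2 to go: {3,4} 2  {3,5} 2  {4,5} 2
  3 to go: {2,4,5} 2  {3,4,5} 6
  4 to go: {1,2,4,5} 2  {2,3,4,5} 8
  if 0:m drops first: 10 orders
  if 3:i drops first: 2 orders
heap linearizations: 12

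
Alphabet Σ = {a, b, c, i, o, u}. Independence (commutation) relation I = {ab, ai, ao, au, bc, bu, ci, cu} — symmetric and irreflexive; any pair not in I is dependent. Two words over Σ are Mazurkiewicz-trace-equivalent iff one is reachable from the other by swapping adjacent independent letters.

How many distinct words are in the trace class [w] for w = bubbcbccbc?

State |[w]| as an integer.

drop 0:b onto floor
drop 1:u onto floor
drop 2:b onto {0:b}
drop 3:b onto {2:b}
drop 4:c onto floor
drop 5:b onto {3:b}
drop 6:c onto {4:c}
drop 7:c onto {6:c}
drop 8:b onto {5:b}
drop 9:c onto {7:c}
ground layer = {0:b, 1:u, 4:c}
drop-orders for the pieces not yet dropped (sum over which currently-grounded one goes next):
  1 to go: {1} 1  {8} 1  {9} 1
  2 to go: {1,8} 2  {1,9} 2  {5,8} 1  {7,9} 1  {8,9} 2
  3 to go: {1,5,8} 3  {1,7,9} 3  {1,8,9} 6  {3,5,8} 1  {5,8,9} 3  {6,7,9} 1  {7,8,9} 3
  4 to go: {1,3,5,8} 4  {1,5,8,9} 12  {1,6,7,9} 4  {1,7,8,9} 12  {2,3,5,8} 1  {3,5,8,9} 4  {4,6,7,9} 1  {5,7,8,9} 6  {6,7,8,9} 4
  5 to go: {0,2,3,5,8} 1  {1,2,3,5,8} 5  {1,3,5,8,9} 20  {1,4,6,7,9} 5  {1,5,7,8,9} 30  {1,6,7,8,9} 20  {2,3,5,8,9} 5  {3,5,7,8,9} 10  {4,6,7,8,9} 5  {5,6,7,8,9} 10
  6 to go: {0,1,2,3,5,8} 6  {0,2,3,5,8,9} 6  {1,2,3,5,8,9} 30  {1,3,5,7,8,9} 60  {1,4,6,7,8,9} 30  {1,5,6,7,8,9} 60  {2,3,5,7,8,9} 15  {3,5,6,7,8,9} 20  {4,5,6,7,8,9} 15
  7 to go: {0,1,2,3,5,8,9} 42  {0,2,3,5,7,8,9} 21  {1,2,3,5,7,8,9} 105  {1,3,5,6,7,8,9} 140  {1,4,5,6,7,8,9} 105  {2,3,5,6,7,8,9} 35  {3,4,5,6,7,8,9} 35
  8 to go: {0,1,2,3,5,7,8,9} 168  {0,2,3,5,6,7,8,9} 56  {1,2,3,5,6,7,8,9} 280  {1,3,4,5,6,7,8,9} 280  {2,3,4,5,6,7,8,9} 70
  if 0:b drops first: 630 orders
  if 1:u drops first: 126 orders
  if 4:c drops first: 504 orders
heap linearizations: 1260

1260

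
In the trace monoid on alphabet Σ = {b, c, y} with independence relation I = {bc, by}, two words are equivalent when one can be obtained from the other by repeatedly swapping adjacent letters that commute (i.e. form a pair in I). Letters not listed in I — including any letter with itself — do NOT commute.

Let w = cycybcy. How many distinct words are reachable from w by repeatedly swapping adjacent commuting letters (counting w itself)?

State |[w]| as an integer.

piece 0:c — minimal
piece 1:y rests on {0:c}
piece 2:c rests on {1:y}
piece 3:y rests on {2:c}
piece 4:b — minimal
piece 5:c rests on {3:y}
piece 6:y rests on {5:c}
minimal pieces: {0:c, 4:b}
ways to finish when only these pieces remain (= sum over removing one remaining piece with nothing left below it):
  1 left: {4}→1  {6}→1
  2 left: {4,6}→2  {5,6}→1
  3 left: {3,5,6}→1  {4,5,6}→3
  4 left: {2,3,5,6}→1  {3,4,5,6}→4
  5 left: {1,2,3,5,6}→1  {2,3,4,5,6}→5
  placing 0:c first → 6 extensions
  placing 4:b first → 1 extensions
total linear extensions = 7

7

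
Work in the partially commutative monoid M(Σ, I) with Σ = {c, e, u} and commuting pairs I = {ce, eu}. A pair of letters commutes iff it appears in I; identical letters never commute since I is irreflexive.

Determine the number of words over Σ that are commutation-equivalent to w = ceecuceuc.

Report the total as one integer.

drop 0:c onto floor
drop 1:e onto floor
drop 2:e onto {1:e}
drop 3:c onto {0:c}
drop 4:u onto {3:c}
drop 5:c onto {4:u}
drop 6:e onto {2:e}
drop 7:u onto {5:c}
drop 8:c onto {7:u}
ground layer = {0:c, 1:e}
drop-orders for the pieces not yet dropped (sum over which currently-grounded one goes next):
  1 to go: {6} 1  {8} 1
  2 to go: {2,6} 1  {6,8} 2  {7,8} 1
  3 to go: {1,2,6} 1  {2,6,8} 3  {5,7,8} 1  {6,7,8} 3
  4 to go: {1,2,6,8} 4  {2,6,7,8} 6  {4,5,7,8} 1  {5,6,7,8} 4
  5 to go: {1,2,6,7,8} 10  {2,5,6,7,8} 10  {3,4,5,7,8} 1  {4,5,6,7,8} 5
  6 to go: {0,3,4,5,7,8} 1  {1,2,5,6,7,8} 20  {2,4,5,6,7,8} 15  {3,4,5,6,7,8} 6
  7 to go: {0,3,4,5,6,7,8} 7  {1,2,4,5,6,7,8} 35  {2,3,4,5,6,7,8} 21
  if 0:c drops first: 56 orders
  if 1:e drops first: 28 orders
heap linearizations: 84

84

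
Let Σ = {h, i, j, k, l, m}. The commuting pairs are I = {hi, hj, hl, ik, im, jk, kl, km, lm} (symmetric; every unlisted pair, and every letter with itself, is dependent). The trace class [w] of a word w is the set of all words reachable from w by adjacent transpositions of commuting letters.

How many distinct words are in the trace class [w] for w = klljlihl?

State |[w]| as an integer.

0(k) covers ∅
1(l) covers ∅
2(l) covers 1:l
3(j) covers 2:l
4(l) covers 3:j
5(i) covers 4:l
6(h) covers 0:k
7(l) covers 5:i
floor of heap: 0:k, 1:l
completions by unplaced set U, small U first (add the entries for U minus each lowest piece of U):
  |U|=1: {6}:1  {7}:1
  |U|=2: {0,6}:1  {5,7}:1  {6,7}:2
  |U|=3: {0,6,7}:3  {4,5,7}:1  {5,6,7}:3
  |U|=4: {0,5,6,7}:6  {3,4,5,7}:1  {4,5,6,7}:4
  |U|=5: {0,4,5,6,7}:10  {2,3,4,5,7}:1  {3,4,5,6,7}:5
  |U|=6: {0,3,4,5,6,7}:15  {1,2,3,4,5,7}:1  {2,3,4,5,6,7}:6
  start at 0(k): 7
  start at 1(l): 21
sum over floor = 28

28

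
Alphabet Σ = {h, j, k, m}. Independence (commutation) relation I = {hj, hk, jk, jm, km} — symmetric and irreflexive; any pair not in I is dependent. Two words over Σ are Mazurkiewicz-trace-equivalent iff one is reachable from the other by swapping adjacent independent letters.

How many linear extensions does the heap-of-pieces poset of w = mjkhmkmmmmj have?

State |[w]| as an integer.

1980

drop 0:m onto floor
drop 1:j onto floor
drop 2:k onto floor
drop 3:h onto {0:m}
drop 4:m onto {3:h}
drop 5:k onto {2:k}
drop 6:m onto {4:m}
drop 7:m onto {6:m}
drop 8:m onto {7:m}
drop 9:m onto {8:m}
drop 10:j onto {1:j}
ground layer = {0:m, 1:j, 2:k}
drop-orders for the pieces not yet dropped (sum over which currently-grounded one goes next):
  1 to go: {5} 1  {9} 1  {10} 1
  2 to go: {1,10} 1  {2,5} 1  {5,9} 2  {5,10} 2  {8,9} 1  {9,10} 2
  3 to go: {1,5,10} 3  {1,9,10} 3  {2,5,9} 3  {2,5,10} 3  {5,8,9} 3  {5,9,10} 6  {7,8,9} 1  {8,9,10} 3
  4 to go: {1,2,5,10} 6  {1,5,9,10} 12  {1,8,9,10} 6  {2,5,8,9} 6  {2,5,9,10} 12  {5,7,8,9} 4  {5,8,9,10} 12  {6,7,8,9} 1  {7,8,9,10} 4
  5 to go: {1,2,5,9,10} 30  {1,5,8,9,10} 30  {1,7,8,9,10} 10  {2,5,7,8,9} 10  {2,5,8,9,10} 30  {4,6,7,8,9} 1  {5,6,7,8,9} 5  {5,7,8,9,10} 20  {6,7,8,9,10} 5
  6 to go: {1,2,5,8,9,10} 90  {1,5,7,8,9,10} 60  {1,6,7,8,9,10} 15  {2,5,6,7,8,9} 15  {2,5,7,8,9,10} 60  {3,4,6,7,8,9} 1  {4,5,6,7,8,9} 6  {4,6,7,8,9,10} 6  {5,6,7,8,9,10} 30
  7 to go: {0,3,4,6,7,8,9} 1  {1,2,5,7,8,9,10} 210  {1,4,6,7,8,9,10} 21  {1,5,6,7,8,9,10} 105  {2,4,5,6,7,8,9} 21  {2,5,6,7,8,9,10} 105  {3,4,5,6,7,8,9} 7  {3,4,6,7,8,9,10} 7  {4,5,6,7,8,9,10} 42
  8 to go: {0,3,4,5,6,7,8,9} 8  {0,3,4,6,7,8,9,10} 8  {1,2,5,6,7,8,9,10} 420  {1,3,4,6,7,8,9,10} 28  {1,4,5,6,7,8,9,10} 168  {2,3,4,5,6,7,8,9} 28  {2,4,5,6,7,8,9,10} 168  {3,4,5,6,7,8,9,10} 56
  9 to go: {0,1,3,4,6,7,8,9,10} 36  {0,2,3,4,5,6,7,8,9} 36  {0,3,4,5,6,7,8,9,10} 72  {1,2,4,5,6,7,8,9,10} 756  {1,3,4,5,6,7,8,9,10} 252  {2,3,4,5,6,7,8,9,10} 252
  if 0:m drops first: 1260 orders
  if 1:j drops first: 360 orders
  if 2:k drops first: 360 orders
heap linearizations: 1980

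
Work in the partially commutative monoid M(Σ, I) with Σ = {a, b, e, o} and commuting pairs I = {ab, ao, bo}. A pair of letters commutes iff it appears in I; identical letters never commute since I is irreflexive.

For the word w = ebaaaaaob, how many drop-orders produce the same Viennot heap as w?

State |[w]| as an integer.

0(e) covers ∅
1(b) covers 0:e
2(a) covers 0:e
3(a) covers 2:a
4(a) covers 3:a
5(a) covers 4:a
6(a) covers 5:a
7(o) covers 0:e
8(b) covers 1:b
floor of heap: 0:e
completions by unplaced set U, small U first (add the entries for U minus each lowest piece of U):
  |U|=1: {6}:1  {7}:1  {8}:1
  |U|=2: {1,8}:1  {5,6}:1  {6,7}:2  {6,8}:2  {7,8}:2
  |U|=3: {1,6,8}:3  {1,7,8}:3  {4,5,6}:1  {5,6,7}:3  {5,6,8}:3  {6,7,8}:6
  |U|=4: {1,5,6,8}:6  {1,6,7,8}:12  {3,4,5,6}:1  {4,5,6,7}:4  {4,5,6,8}:4  {5,6,7,8}:12
  |U|=5: {1,4,5,6,8}:10  {1,5,6,7,8}:30  {2,3,4,5,6}:1  {3,4,5,6,7}:5  {3,4,5,6,8}:5  {4,5,6,7,8}:20
  |U|=6: {1,3,4,5,6,8}:15  {1,4,5,6,7,8}:60  {2,3,4,5,6,7}:6  {2,3,4,5,6,8}:6  {3,4,5,6,7,8}:30
  |U|=7: {1,2,3,4,5,6,8}:21  {1,3,4,5,6,7,8}:105  {2,3,4,5,6,7,8}:42
  start at 0(e): 168

168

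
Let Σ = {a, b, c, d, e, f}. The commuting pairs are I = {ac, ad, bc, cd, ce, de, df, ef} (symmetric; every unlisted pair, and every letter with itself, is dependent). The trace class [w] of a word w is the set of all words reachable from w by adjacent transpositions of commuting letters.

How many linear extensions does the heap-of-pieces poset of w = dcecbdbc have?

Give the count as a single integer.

0(d) covers ∅
1(c) covers ∅
2(e) covers ∅
3(c) covers 1:c
4(b) covers 0:d, 2:e
5(d) covers 4:b
6(b) covers 5:d
7(c) covers 3:c
floor of heap: 0:d, 1:c, 2:e
completions by unplaced set U, small U first (add the entries for U minus each lowest piece of U):
  |U|=1: {6}:1  {7}:1
  |U|=2: {3,7}:1  {5,6}:1  {6,7}:2
  |U|=3: {1,3,7}:1  {3,6,7}:3  {4,5,6}:1  {5,6,7}:3
  |U|=4: {0,4,5,6}:1  {1,3,6,7}:4  {2,4,5,6}:1  {3,5,6,7}:6  {4,5,6,7}:4
  |U|=5: {0,2,4,5,6}:2  {0,4,5,6,7}:5  {1,3,5,6,7}:10  {2,4,5,6,7}:5  {3,4,5,6,7}:10
  |U|=6: {0,2,4,5,6,7}:12  {0,3,4,5,6,7}:15  {1,3,4,5,6,7}:20  {2,3,4,5,6,7}:15
  start at 0(d): 35
  start at 1(c): 42
  start at 2(e): 35
sum over floor = 112

112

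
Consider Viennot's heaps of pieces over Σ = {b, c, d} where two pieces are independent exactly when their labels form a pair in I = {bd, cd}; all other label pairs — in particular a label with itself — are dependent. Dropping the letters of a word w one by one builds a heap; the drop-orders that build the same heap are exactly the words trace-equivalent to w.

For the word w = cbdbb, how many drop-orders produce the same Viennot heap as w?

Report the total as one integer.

#0=c has no predecessor
#1=b depends on [0:c]
#2=d has no predecessor
#3=b depends on [1:b]
#4=b depends on [3:b]
sources: [0:c, 2:d]
N(rest) = Σ N(rest − s) over sources s of rest; N(one piece) = 1:
  size 1 → [2]=1  [4]=1
  size 2 → [2,4]=2  [3,4]=1
  size 3 → [1,3,4]=1  [2,3,4]=3
  first=0(c) contributes 4
  first=2(d) contributes 1
|[w]| = 5

5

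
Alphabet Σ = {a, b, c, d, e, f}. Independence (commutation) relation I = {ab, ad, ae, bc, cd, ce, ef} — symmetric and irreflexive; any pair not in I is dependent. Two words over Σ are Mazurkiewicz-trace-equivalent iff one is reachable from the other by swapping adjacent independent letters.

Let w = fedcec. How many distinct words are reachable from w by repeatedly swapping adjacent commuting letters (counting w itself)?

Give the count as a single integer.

16

piece 0:f — minimal
piece 1:e — minimal
piece 2:d rests on {0:f, 1:e}
piece 3:c rests on {0:f}
piece 4:e rests on {2:d}
piece 5:c rests on {3:c}
minimal pieces: {0:f, 1:e}
ways to finish when only these pieces remain (= sum over removing one remaining piece with nothing left below it):
  1 left: {4}→1  {5}→1
  2 left: {2,4}→1  {3,5}→1  {4,5}→2
  3 left: {1,2,4}→1  {2,4,5}→3  {3,4,5}→3
  4 left: {1,2,4,5}→4  {2,3,4,5}→6
  placing 0:f first → 10 extensions
  placing 1:e first → 6 extensions
total linear extensions = 16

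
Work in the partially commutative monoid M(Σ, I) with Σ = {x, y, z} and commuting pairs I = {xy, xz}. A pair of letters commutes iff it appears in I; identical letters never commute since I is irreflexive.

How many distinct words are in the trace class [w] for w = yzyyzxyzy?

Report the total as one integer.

0(y) covers ∅
1(z) covers 0:y
2(y) covers 1:z
3(y) covers 2:y
4(z) covers 3:y
5(x) covers ∅
6(y) covers 4:z
7(z) covers 6:y
8(y) covers 7:z
floor of heap: 0:y, 5:x
completions by unplaced set U, small U first (add the entries for U minus each lowest piece of U):
  |U|=1: {5}:1  {8}:1
  |U|=2: {5,8}:2  {7,8}:1
  |U|=3: {5,7,8}:3  {6,7,8}:1
  |U|=4: {4,6,7,8}:1  {5,6,7,8}:4
  |U|=5: {3,4,6,7,8}:1  {4,5,6,7,8}:5
  |U|=6: {2,3,4,6,7,8}:1  {3,4,5,6,7,8}:6
  |U|=7: {1,2,3,4,6,7,8}:1  {2,3,4,5,6,7,8}:7
  start at 0(y): 8
  start at 5(x): 1
sum over floor = 9

9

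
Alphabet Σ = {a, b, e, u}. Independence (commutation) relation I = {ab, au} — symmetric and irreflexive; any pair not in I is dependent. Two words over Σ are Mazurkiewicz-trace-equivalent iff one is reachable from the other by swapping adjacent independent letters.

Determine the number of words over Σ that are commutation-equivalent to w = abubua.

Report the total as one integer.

15

drop 0:a onto floor
drop 1:b onto floor
drop 2:u onto {1:b}
drop 3:b onto {2:u}
drop 4:u onto {3:b}
drop 5:a onto {0:a}
ground layer = {0:a, 1:b}
drop-orders for the pieces not yet dropped (sum over which currently-grounded one goes next):
  1 to go: {4} 1  {5} 1
  2 to go: {0,5} 1  {3,4} 1  {4,5} 2
  3 to go: {0,4,5} 3  {2,3,4} 1  {3,4,5} 3
  4 to go: {0,3,4,5} 6  {1,2,3,4} 1  {2,3,4,5} 4
  if 0:a drops first: 5 orders
  if 1:b drops first: 10 orders
heap linearizations: 15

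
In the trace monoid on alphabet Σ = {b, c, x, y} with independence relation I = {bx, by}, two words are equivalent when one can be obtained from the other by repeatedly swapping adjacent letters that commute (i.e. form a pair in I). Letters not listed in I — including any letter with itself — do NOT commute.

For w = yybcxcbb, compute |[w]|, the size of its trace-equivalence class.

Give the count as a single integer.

3

0(y) covers ∅
1(y) covers 0:y
2(b) covers ∅
3(c) covers 1:y, 2:b
4(x) covers 3:c
5(c) covers 4:x
6(b) covers 5:c
7(b) covers 6:b
floor of heap: 0:y, 2:b
completions by unplaced set U, small U first (add the entries for U minus each lowest piece of U):
  |U|=1: {7}:1
  |U|=2: {6,7}:1
  |U|=3: {5,6,7}:1
  |U|=4: {4,5,6,7}:1
  |U|=5: {3,4,5,6,7}:1
  |U|=6: {1,3,4,5,6,7}:1  {2,3,4,5,6,7}:1
  start at 0(y): 2
  start at 2(b): 1
sum over floor = 3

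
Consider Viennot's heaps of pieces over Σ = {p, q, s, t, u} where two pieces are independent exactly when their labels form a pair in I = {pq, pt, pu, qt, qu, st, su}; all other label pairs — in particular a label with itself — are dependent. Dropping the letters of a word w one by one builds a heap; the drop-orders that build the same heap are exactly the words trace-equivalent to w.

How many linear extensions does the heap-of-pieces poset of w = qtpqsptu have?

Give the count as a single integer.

168

#0=q has no predecessor
#1=t has no predecessor
#2=p has no predecessor
#3=q depends on [0:q]
#4=s depends on [2:p, 3:q]
#5=p depends on [4:s]
#6=t depends on [1:t]
#7=u depends on [6:t]
sources: [0:q, 1:t, 2:p]
N(rest) = Σ N(rest − s) over sources s of rest; N(one piece) = 1:
  size 1 → [5]=1  [7]=1
  size 2 → [4,5]=1  [5,7]=2  [6,7]=1
  size 3 → [1,6,7]=1  [2,4,5]=1  [3,4,5]=1  [4,5,7]=3  [5,6,7]=3
  size 4 → [0,3,4,5]=1  [1,5,6,7]=4  [2,3,4,5]=2  [2,4,5,7]=4  [3,4,5,7]=4  [4,5,6,7]=6
  size 5 → [0,2,3,4,5]=3  [0,3,4,5,7]=5  [1,4,5,6,7]=10  [2,3,4,5,7]=10  [2,4,5,6,7]=10  [3,4,5,6,7]=10
  size 6 → [0,2,3,4,5,7]=18  [0,3,4,5,6,7]=15  [1,2,4,5,6,7]=20  [1,3,4,5,6,7]=20  [2,3,4,5,6,7]=30
  first=0(q) contributes 70
  first=1(t) contributes 63
  first=2(p) contributes 35
|[w]| = 168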